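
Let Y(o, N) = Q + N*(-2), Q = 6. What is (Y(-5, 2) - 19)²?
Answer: 289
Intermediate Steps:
Y(o, N) = 6 - 2*N (Y(o, N) = 6 + N*(-2) = 6 - 2*N)
(Y(-5, 2) - 19)² = ((6 - 2*2) - 19)² = ((6 - 4) - 19)² = (2 - 19)² = (-17)² = 289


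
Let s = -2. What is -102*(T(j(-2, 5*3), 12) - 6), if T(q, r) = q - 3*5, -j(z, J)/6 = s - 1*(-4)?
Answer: 3366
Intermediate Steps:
j(z, J) = -12 (j(z, J) = -6*(-2 - 1*(-4)) = -6*(-2 + 4) = -6*2 = -12)
T(q, r) = -15 + q (T(q, r) = q - 15 = -15 + q)
-102*(T(j(-2, 5*3), 12) - 6) = -102*((-15 - 12) - 6) = -102*(-27 - 6) = -102*(-33) = 3366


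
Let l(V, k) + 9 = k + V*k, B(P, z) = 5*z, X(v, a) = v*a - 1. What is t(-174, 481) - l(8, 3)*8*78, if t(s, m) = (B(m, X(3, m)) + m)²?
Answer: 59140249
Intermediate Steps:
X(v, a) = -1 + a*v (X(v, a) = a*v - 1 = -1 + a*v)
l(V, k) = -9 + k + V*k (l(V, k) = -9 + (k + V*k) = -9 + k + V*k)
t(s, m) = (-5 + 16*m)² (t(s, m) = (5*(-1 + m*3) + m)² = (5*(-1 + 3*m) + m)² = ((-5 + 15*m) + m)² = (-5 + 16*m)²)
t(-174, 481) - l(8, 3)*8*78 = (-5 + 16*481)² - (-9 + 3 + 8*3)*8*78 = (-5 + 7696)² - (-9 + 3 + 24)*8*78 = 7691² - 18*8*78 = 59151481 - 144*78 = 59151481 - 1*11232 = 59151481 - 11232 = 59140249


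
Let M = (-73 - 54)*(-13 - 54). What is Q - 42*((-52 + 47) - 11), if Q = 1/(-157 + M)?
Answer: 5612545/8352 ≈ 672.00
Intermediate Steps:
M = 8509 (M = -127*(-67) = 8509)
Q = 1/8352 (Q = 1/(-157 + 8509) = 1/8352 ≈ 0.00011973)
Q - 42*((-52 + 47) - 11) = 1/8352 - 42*((-52 + 47) - 11) = 1/8352 - 42*(-5 - 11) = 1/8352 - 42*(-16) = 1/8352 + 672 = 5612545/8352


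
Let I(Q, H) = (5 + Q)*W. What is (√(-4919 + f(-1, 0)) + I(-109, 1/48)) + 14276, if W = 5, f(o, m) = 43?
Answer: 13756 + 2*I*√1219 ≈ 13756.0 + 69.828*I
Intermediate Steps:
I(Q, H) = 25 + 5*Q (I(Q, H) = (5 + Q)*5 = 25 + 5*Q)
(√(-4919 + f(-1, 0)) + I(-109, 1/48)) + 14276 = (√(-4919 + 43) + (25 + 5*(-109))) + 14276 = (√(-4876) + (25 - 545)) + 14276 = (2*I*√1219 - 520) + 14276 = (-520 + 2*I*√1219) + 14276 = 13756 + 2*I*√1219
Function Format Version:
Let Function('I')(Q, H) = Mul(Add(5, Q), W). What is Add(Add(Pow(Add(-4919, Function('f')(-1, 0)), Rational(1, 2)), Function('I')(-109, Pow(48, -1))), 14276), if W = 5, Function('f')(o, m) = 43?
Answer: Add(13756, Mul(2, I, Pow(1219, Rational(1, 2)))) ≈ Add(13756., Mul(69.828, I))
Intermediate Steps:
Function('I')(Q, H) = Add(25, Mul(5, Q)) (Function('I')(Q, H) = Mul(Add(5, Q), 5) = Add(25, Mul(5, Q)))
Add(Add(Pow(Add(-4919, Function('f')(-1, 0)), Rational(1, 2)), Function('I')(-109, Pow(48, -1))), 14276) = Add(Add(Pow(Add(-4919, 43), Rational(1, 2)), Add(25, Mul(5, -109))), 14276) = Add(Add(Pow(-4876, Rational(1, 2)), Add(25, -545)), 14276) = Add(Add(Mul(2, I, Pow(1219, Rational(1, 2))), -520), 14276) = Add(Add(-520, Mul(2, I, Pow(1219, Rational(1, 2)))), 14276) = Add(13756, Mul(2, I, Pow(1219, Rational(1, 2))))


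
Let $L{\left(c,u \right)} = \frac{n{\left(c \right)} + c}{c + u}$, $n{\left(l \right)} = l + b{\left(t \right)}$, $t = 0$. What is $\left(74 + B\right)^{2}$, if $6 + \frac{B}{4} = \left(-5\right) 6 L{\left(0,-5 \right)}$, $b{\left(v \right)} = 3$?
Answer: $14884$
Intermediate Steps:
$n{\left(l \right)} = 3 + l$ ($n{\left(l \right)} = l + 3 = 3 + l$)
$L{\left(c,u \right)} = \frac{3 + 2 c}{c + u}$ ($L{\left(c,u \right)} = \frac{\left(3 + c\right) + c}{c + u} = \frac{3 + 2 c}{c + u}$)
$B = 48$ ($B = -24 + 4 \left(-5\right) 6 \frac{3 + 2 \cdot 0}{0 - 5} = -24 + 4 \left(- 30 \frac{3 + 0}{-5}\right) = -24 + 4 \left(- 30 \left(\left(- \frac{1}{5}\right) 3\right)\right) = -24 + 4 \left(\left(-30\right) \left(- \frac{3}{5}\right)\right) = -24 + 4 \cdot 18 = -24 + 72 = 48$)
$\left(74 + B\right)^{2} = \left(74 + 48\right)^{2} = 122^{2} = 14884$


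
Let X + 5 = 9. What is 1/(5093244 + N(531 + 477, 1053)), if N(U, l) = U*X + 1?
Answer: 1/5097277 ≈ 1.9618e-7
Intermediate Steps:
X = 4 (X = -5 + 9 = 4)
N(U, l) = 1 + 4*U (N(U, l) = U*4 + 1 = 4*U + 1 = 1 + 4*U)
1/(5093244 + N(531 + 477, 1053)) = 1/(5093244 + (1 + 4*(531 + 477))) = 1/(5093244 + (1 + 4*1008)) = 1/(5093244 + (1 + 4032)) = 1/(5093244 + 4033) = 1/5097277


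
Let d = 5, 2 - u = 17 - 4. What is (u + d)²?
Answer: 36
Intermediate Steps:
u = -11 (u = 2 - (17 - 4) = 2 - 1*13 = 2 - 13 = -11)
(u + d)² = (-11 + 5)² = (-6)² = 36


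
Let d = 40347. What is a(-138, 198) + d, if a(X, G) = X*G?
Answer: 13023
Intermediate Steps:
a(X, G) = G*X
a(-138, 198) + d = 198*(-138) + 40347 = -27324 + 40347 = 13023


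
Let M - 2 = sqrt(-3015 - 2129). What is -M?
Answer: -2 - 2*I*sqrt(1286) ≈ -2.0 - 71.722*I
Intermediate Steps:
M = 2 + 2*I*sqrt(1286) (M = 2 + sqrt(-3015 - 2129) = 2 + sqrt(-5144) = 2 + 2*I*sqrt(1286) ≈ 2.0 + 71.722*I)
-M = -(2 + 2*I*sqrt(1286)) = -2 - 2*I*sqrt(1286)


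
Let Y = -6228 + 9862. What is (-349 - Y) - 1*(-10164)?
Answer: 6181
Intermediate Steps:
Y = 3634
(-349 - Y) - 1*(-10164) = (-349 - 1*3634) - 1*(-10164) = (-349 - 3634) + 10164 = -3983 + 10164 = 6181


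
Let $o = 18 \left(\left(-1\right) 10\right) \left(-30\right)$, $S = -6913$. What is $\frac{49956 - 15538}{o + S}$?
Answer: $- \frac{34418}{1513} \approx -22.748$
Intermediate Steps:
$o = 5400$ ($o = 18 \left(-10\right) \left(-30\right) = \left(-180\right) \left(-30\right) = 5400$)
$\frac{49956 - 15538}{o + S} = \frac{49956 - 15538}{5400 - 6913} = \frac{34418}{-1513} = 34418 \left(- \frac{1}{1513}\right) = - \frac{34418}{1513}$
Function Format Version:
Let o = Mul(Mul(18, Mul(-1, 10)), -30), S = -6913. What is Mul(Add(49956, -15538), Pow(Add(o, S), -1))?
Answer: Rational(-34418, 1513) ≈ -22.748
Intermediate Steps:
o = 5400 (o = Mul(Mul(18, -10), -30) = Mul(-180, -30) = 5400)
Mul(Add(49956, -15538), Pow(Add(o, S), -1)) = Mul(Add(49956, -15538), Pow(Add(5400, -6913), -1)) = Mul(34418, Pow(-1513, -1)) = Mul(34418, Rational(-1, 1513)) = Rational(-34418, 1513)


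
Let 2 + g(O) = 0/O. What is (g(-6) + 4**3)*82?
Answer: 5084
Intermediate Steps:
g(O) = -2 (g(O) = -2 + 0/O = -2 + 0 = -2)
(g(-6) + 4**3)*82 = (-2 + 4**3)*82 = (-2 + 64)*82 = 62*82 = 5084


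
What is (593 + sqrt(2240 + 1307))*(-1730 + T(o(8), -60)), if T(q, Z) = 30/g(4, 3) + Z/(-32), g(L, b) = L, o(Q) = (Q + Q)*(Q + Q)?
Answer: -8162645/8 - 13765*sqrt(3547)/8 ≈ -1.1228e+6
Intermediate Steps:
o(Q) = 4*Q**2 (o(Q) = (2*Q)*(2*Q) = 4*Q**2)
T(q, Z) = 15/2 - Z/32 (T(q, Z) = 30/4 + Z/(-32) = 30*(1/4) + Z*(-1/32) = 15/2 - Z/32)
(593 + sqrt(2240 + 1307))*(-1730 + T(o(8), -60)) = (593 + sqrt(2240 + 1307))*(-1730 + (15/2 - 1/32*(-60))) = (593 + sqrt(3547))*(-1730 + (15/2 + 15/8)) = (593 + sqrt(3547))*(-1730 + 75/8) = (593 + sqrt(3547))*(-13765/8) = -8162645/8 - 13765*sqrt(3547)/8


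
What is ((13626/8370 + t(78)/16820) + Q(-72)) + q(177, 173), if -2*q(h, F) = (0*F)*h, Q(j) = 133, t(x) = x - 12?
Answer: 105299633/782130 ≈ 134.63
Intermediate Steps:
t(x) = -12 + x
q(h, F) = 0 (q(h, F) = -0*F*h/2 = -0*h = -½*0 = 0)
((13626/8370 + t(78)/16820) + Q(-72)) + q(177, 173) = ((13626/8370 + (-12 + 78)/16820) + 133) + 0 = ((13626*(1/8370) + 66*(1/16820)) + 133) + 0 = ((757/465 + 33/8410) + 133) + 0 = (1276343/782130 + 133) + 0 = 105299633/782130 + 0 = 105299633/782130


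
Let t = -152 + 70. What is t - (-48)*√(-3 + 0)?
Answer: -82 + 48*I*√3 ≈ -82.0 + 83.138*I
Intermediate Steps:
t = -82
t - (-48)*√(-3 + 0) = -82 - (-48)*√(-3 + 0) = -82 - (-48)*√(-3) = -82 - (-48)*I*√3 = -82 + 48*I*√3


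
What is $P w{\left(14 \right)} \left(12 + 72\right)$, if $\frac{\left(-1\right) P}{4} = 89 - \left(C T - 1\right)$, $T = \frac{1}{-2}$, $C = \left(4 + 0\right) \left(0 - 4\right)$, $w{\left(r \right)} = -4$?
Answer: $110208$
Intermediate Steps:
$C = -16$ ($C = 4 \left(-4\right) = -16$)
$T = - \frac{1}{2} \approx -0.5$
$P = -328$ ($P = - 4 \left(89 - \left(\left(-16\right) \left(- \frac{1}{2}\right) - 1\right)\right) = - 4 \left(89 - \left(8 - 1\right)\right) = - 4 \left(89 - 7\right) = \left(-4\right) 82 = -328$)
$P w{\left(14 \right)} \left(12 + 72\right) = \left(-328\right) \left(-4\right) \left(12 + 72\right) = 1312 \cdot 84 = 110208$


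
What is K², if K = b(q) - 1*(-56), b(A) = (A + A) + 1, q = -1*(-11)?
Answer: 6241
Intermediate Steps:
q = 11
b(A) = 1 + 2*A (b(A) = 2*A + 1 = 1 + 2*A)
K = 79 (K = (1 + 2*11) - 1*(-56) = (1 + 22) + 56 = 23 + 56 = 79)
K² = 79² = 6241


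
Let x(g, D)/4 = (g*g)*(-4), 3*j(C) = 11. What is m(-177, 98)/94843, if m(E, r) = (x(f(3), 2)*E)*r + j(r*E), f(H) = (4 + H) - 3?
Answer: 13321739/284529 ≈ 46.820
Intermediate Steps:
j(C) = 11/3 (j(C) = (⅓)*11 = 11/3)
f(H) = 1 + H
x(g, D) = -16*g² (x(g, D) = 4*((g*g)*(-4)) = 4*(g²*(-4)) = 4*(-4*g²) = -16*g²)
m(E, r) = 11/3 - 256*E*r (m(E, r) = ((-16*(1 + 3)²)*E)*r + 11/3 = ((-16*4²)*E)*r + 11/3 = ((-16*16)*E)*r + 11/3 = (-256*E)*r + 11/3 = -256*E*r + 11/3 = 11/3 - 256*E*r)
m(-177, 98)/94843 = (11/3 - 256*(-177)*98)/94843 = (11/3 + 4440576)*(1/94843) = (13321739/3)*(1/94843) = 13321739/284529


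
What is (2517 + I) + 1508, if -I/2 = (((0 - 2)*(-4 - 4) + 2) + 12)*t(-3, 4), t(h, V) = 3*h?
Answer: 4565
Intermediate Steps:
I = 540 (I = -2*(((0 - 2)*(-4 - 4) + 2) + 12)*3*(-3) = -2*((-2*(-8) + 2) + 12)*(-9) = -2*((16 + 2) + 12)*(-9) = -2*(18 + 12)*(-9) = -60*(-9) = -2*(-270) = 540)
(2517 + I) + 1508 = (2517 + 540) + 1508 = 3057 + 1508 = 4565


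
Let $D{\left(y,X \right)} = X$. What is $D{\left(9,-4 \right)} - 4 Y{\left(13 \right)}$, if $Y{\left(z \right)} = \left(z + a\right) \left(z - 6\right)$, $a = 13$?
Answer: $-732$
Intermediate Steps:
$Y{\left(z \right)} = \left(-6 + z\right) \left(13 + z\right)$ ($Y{\left(z \right)} = \left(z + 13\right) \left(z - 6\right) = \left(13 + z\right) \left(-6 + z\right) = \left(-6 + z\right) \left(13 + z\right)$)
$D{\left(9,-4 \right)} - 4 Y{\left(13 \right)} = -4 - 4 \left(-78 + 13^{2} + 7 \cdot 13\right) = -4 - 4 \left(-78 + 169 + 91\right) = -4 - 728 = -732$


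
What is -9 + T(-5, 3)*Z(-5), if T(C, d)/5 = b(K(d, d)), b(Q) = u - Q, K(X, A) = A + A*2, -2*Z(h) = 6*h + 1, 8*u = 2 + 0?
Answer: -5147/8 ≈ -643.38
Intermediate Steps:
u = ¼ (u = (2 + 0)/8 = (⅛)*2 = ¼ ≈ 0.25000)
Z(h) = -½ - 3*h (Z(h) = -(6*h + 1)/2 = -(1 + 6*h)/2 = -½ - 3*h)
K(X, A) = 3*A (K(X, A) = A + 2*A = 3*A)
b(Q) = ¼ - Q
T(C, d) = 5/4 - 15*d (T(C, d) = 5*(¼ - 3*d) = 5/4 - 15*d)
-9 + T(-5, 3)*Z(-5) = -9 + (5/4 - 15*3)*(-½ - 3*(-5)) = -9 + (5/4 - 45)*(-½ + 15) = -9 - 175/4*29/2 = -9 - 5075/8 = -5147/8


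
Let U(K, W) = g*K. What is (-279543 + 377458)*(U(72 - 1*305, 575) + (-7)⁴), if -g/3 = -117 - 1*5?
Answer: -8114901455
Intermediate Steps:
g = 366 (g = -3*(-117 - 1*5) = -3*(-117 - 5) = -3*(-122) = 366)
U(K, W) = 366*K
(-279543 + 377458)*(U(72 - 1*305, 575) + (-7)⁴) = (-279543 + 377458)*(366*(72 - 1*305) + (-7)⁴) = 97915*(366*(72 - 305) + 2401) = 97915*(366*(-233) + 2401) = 97915*(-85278 + 2401) = 97915*(-82877) = -8114901455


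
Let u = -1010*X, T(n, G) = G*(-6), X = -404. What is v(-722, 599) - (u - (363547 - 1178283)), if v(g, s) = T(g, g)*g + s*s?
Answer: -3991679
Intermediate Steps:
T(n, G) = -6*G
v(g, s) = s² - 6*g² (v(g, s) = (-6*g)*g + s*s = -6*g² + s² = s² - 6*g²)
u = 408040 (u = -1010*(-404) = 408040)
v(-722, 599) - (u - (363547 - 1178283)) = (599² - 6*(-722)²) - (408040 - (363547 - 1178283)) = (358801 - 6*521284) - (408040 - 1*(-814736)) = (358801 - 3127704) - (408040 + 814736) = -2768903 - 1*1222776 = -2768903 - 1222776 = -3991679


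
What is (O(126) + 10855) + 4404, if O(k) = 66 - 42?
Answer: 15283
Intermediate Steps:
O(k) = 24
(O(126) + 10855) + 4404 = (24 + 10855) + 4404 = 10879 + 4404 = 15283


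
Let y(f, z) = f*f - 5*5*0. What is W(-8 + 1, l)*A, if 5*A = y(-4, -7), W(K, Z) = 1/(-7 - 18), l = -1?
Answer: -16/125 ≈ -0.12800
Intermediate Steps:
W(K, Z) = -1/25 (W(K, Z) = 1/(-25) = -1/25)
y(f, z) = f² (y(f, z) = f² - 25*0 = f² + 0 = f²)
A = 16/5 (A = (⅕)*(-4)² = (⅕)*16 = 16/5 ≈ 3.2000)
W(-8 + 1, l)*A = -1/25*16/5 = -16/125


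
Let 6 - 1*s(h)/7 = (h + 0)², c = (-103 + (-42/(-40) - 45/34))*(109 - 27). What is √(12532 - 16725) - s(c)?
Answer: 14507801009023/28900 + I*√4193 ≈ 5.02e+8 + 64.753*I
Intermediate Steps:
c = -1439633/170 (c = (-103 + (-42*(-1/40) - 45*1/34))*82 = (-103 + (21/20 - 45/34))*82 = (-103 - 93/340)*82 = -35113/340*82 = -1439633/170 ≈ -8468.4)
s(h) = 42 - 7*h² (s(h) = 42 - 7*(h + 0)² = 42 - 7*h²)
√(12532 - 16725) - s(c) = √(12532 - 16725) - (42 - 7*(-1439633/170)²) = √(-4193) - (42 - 7*2072543174689/28900) = I*√4193 - (42 - 14507802222823/28900) = I*√4193 - 1*(-14507801009023/28900) = I*√4193 + 14507801009023/28900 = 14507801009023/28900 + I*√4193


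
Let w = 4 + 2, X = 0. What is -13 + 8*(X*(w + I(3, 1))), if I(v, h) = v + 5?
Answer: -13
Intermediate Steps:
w = 6
I(v, h) = 5 + v
-13 + 8*(X*(w + I(3, 1))) = -13 + 8*(0*(6 + (5 + 3))) = -13 + 8*(0*(6 + 8)) = -13 + 8*(0*14) = -13 + 8*0 = -13 + 0 = -13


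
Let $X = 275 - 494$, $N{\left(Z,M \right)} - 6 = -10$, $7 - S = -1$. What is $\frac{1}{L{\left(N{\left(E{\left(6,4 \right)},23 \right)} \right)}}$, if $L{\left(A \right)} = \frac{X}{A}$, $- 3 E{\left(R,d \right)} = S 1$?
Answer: $\frac{4}{219} \approx 0.018265$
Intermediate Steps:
$S = 8$ ($S = 7 - -1 = 7 + 1 = 8$)
$E{\left(R,d \right)} = - \frac{8}{3}$ ($E{\left(R,d \right)} = - \frac{8 \cdot 1}{3} = \left(- \frac{1}{3}\right) 8 = - \frac{8}{3}$)
$N{\left(Z,M \right)} = -4$ ($N{\left(Z,M \right)} = 6 - 10 = -4$)
$X = -219$
$L{\left(A \right)} = - \frac{219}{A}$
$\frac{1}{L{\left(N{\left(E{\left(6,4 \right)},23 \right)} \right)}} = \frac{1}{\left(-219\right) \frac{1}{-4}} = \frac{1}{\left(-219\right) \left(- \frac{1}{4}\right)} = \frac{1}{\frac{219}{4}} = \frac{4}{219}$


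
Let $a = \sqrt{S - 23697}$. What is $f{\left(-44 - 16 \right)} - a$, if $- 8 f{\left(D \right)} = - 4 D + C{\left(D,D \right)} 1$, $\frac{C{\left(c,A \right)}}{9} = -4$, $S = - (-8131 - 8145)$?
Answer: $- \frac{51}{2} - i \sqrt{7421} \approx -25.5 - 86.145 i$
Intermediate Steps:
$S = 16276$ ($S = \left(-1\right) \left(-16276\right) = 16276$)
$a = i \sqrt{7421}$ ($a = \sqrt{16276 - 23697} = \sqrt{-7421} = i \sqrt{7421} \approx 86.145 i$)
$C{\left(c,A \right)} = -36$ ($C{\left(c,A \right)} = 9 \left(-4\right) = -36$)
$f{\left(D \right)} = \frac{9}{2} + \frac{D}{2}$ ($f{\left(D \right)} = - \frac{- 4 D - 36}{8} = - \frac{-36 - 4 D}{8} = \frac{9}{2} + \frac{D}{2}$)
$f{\left(-44 - 16 \right)} - a = \left(\frac{9}{2} + \frac{-44 - 16}{2}\right) - i \sqrt{7421} = \left(\frac{9}{2} + \frac{1}{2} \left(-60\right)\right) - i \sqrt{7421} = \left(\frac{9}{2} - 30\right) - i \sqrt{7421} = - \frac{51}{2} - i \sqrt{7421}$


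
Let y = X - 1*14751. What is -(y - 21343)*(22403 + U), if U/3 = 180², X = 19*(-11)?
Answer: 4341947709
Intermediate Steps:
X = -209
y = -14960 (y = -209 - 1*14751 = -209 - 14751 = -14960)
U = 97200 (U = 3*180² = 3*32400 = 97200)
-(y - 21343)*(22403 + U) = -(-14960 - 21343)*(22403 + 97200) = -(-36303)*119603 = -1*(-4341947709) = 4341947709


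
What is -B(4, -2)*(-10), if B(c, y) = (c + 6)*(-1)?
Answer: -100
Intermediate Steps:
B(c, y) = -6 - c (B(c, y) = (6 + c)*(-1) = -6 - c)
-B(4, -2)*(-10) = -(-6 - 1*4)*(-10) = -(-6 - 4)*(-10) = -1*(-10)*(-10) = 10*(-10) = -100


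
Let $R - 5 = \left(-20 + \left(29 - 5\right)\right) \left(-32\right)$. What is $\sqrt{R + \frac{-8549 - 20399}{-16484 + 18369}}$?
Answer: $\frac{i \sqrt{491613655}}{1885} \approx 11.763 i$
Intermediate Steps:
$R = -123$ ($R = 5 + \left(-20 + \left(29 - 5\right)\right) \left(-32\right) = 5 + \left(-20 + 24\right) \left(-32\right) = 5 + 4 \left(-32\right) = 5 - 128 = -123$)
$\sqrt{R + \frac{-8549 - 20399}{-16484 + 18369}} = \sqrt{-123 + \frac{-8549 - 20399}{-16484 + 18369}} = \sqrt{-123 - \frac{28948}{1885}} = \sqrt{- \frac{260803}{1885}} = \frac{i \sqrt{491613655}}{1885}$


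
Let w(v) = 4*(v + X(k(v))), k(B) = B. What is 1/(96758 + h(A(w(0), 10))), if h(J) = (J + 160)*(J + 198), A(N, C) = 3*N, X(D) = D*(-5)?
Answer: 1/128438 ≈ 7.7859e-6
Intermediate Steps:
X(D) = -5*D
w(v) = -16*v (w(v) = 4*(v - 5*v) = 4*(-4*v) = -16*v)
h(J) = (160 + J)*(198 + J)
1/(96758 + h(A(w(0), 10))) = 1/(96758 + (31680 + (3*(-16*0))**2 + 358*(3*(-16*0)))) = 1/(96758 + (31680 + (3*0)**2 + 358*(3*0))) = 1/(96758 + (31680 + 0**2 + 358*0)) = 1/(96758 + (31680 + 0 + 0)) = 1/(96758 + 31680) = 1/128438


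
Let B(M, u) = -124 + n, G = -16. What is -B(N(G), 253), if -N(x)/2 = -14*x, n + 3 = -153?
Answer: 280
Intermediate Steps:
n = -156 (n = -3 - 153 = -156)
N(x) = 28*x (N(x) = -(-28)*x = 28*x)
B(M, u) = -280 (B(M, u) = -124 - 156 = -280)
-B(N(G), 253) = -1*(-280) = 280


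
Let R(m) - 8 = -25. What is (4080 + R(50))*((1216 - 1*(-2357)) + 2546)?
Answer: 24861497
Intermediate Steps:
R(m) = -17 (R(m) = 8 - 25 = -17)
(4080 + R(50))*((1216 - 1*(-2357)) + 2546) = (4080 - 17)*((1216 - 1*(-2357)) + 2546) = 4063*((1216 + 2357) + 2546) = 4063*(3573 + 2546) = 4063*6119 = 24861497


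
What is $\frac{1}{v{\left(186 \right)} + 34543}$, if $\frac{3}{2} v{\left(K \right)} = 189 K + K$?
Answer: $\frac{1}{58103} \approx 1.7211 \cdot 10^{-5}$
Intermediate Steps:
$v{\left(K \right)} = \frac{380 K}{3}$ ($v{\left(K \right)} = \frac{2 \left(189 K + K\right)}{3} = \frac{2 \cdot 190 K}{3} = \frac{380 K}{3}$)
$\frac{1}{v{\left(186 \right)} + 34543} = \frac{1}{\frac{380}{3} \cdot 186 + 34543} = \frac{1}{23560 + 34543} = \frac{1}{58103}$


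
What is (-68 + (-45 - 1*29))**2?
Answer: 20164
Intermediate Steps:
(-68 + (-45 - 1*29))**2 = (-68 + (-45 - 29))**2 = (-68 - 74)**2 = (-142)**2 = 20164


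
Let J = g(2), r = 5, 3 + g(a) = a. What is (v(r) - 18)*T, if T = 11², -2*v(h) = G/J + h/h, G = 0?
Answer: -4477/2 ≈ -2238.5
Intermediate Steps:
g(a) = -3 + a
J = -1 (J = -3 + 2 = -1)
v(h) = -½ (v(h) = -(0/(-1) + h/h)/2 = -(0*(-1) + 1)/2 = -(0 + 1)/2 = -½*1 = -½)
T = 121
(v(r) - 18)*T = (-½ - 18)*121 = -37/2*121 = -4477/2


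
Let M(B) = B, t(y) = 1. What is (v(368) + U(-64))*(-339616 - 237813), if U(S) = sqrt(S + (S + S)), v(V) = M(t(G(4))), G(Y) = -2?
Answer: -577429 - 4619432*I*sqrt(3) ≈ -5.7743e+5 - 8.0011e+6*I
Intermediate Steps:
v(V) = 1
U(S) = sqrt(3)*sqrt(S) (U(S) = sqrt(S + 2*S) = sqrt(3*S) = sqrt(3)*sqrt(S))
(v(368) + U(-64))*(-339616 - 237813) = (1 + sqrt(3)*sqrt(-64))*(-339616 - 237813) = (1 + sqrt(3)*(8*I))*(-577429) = (1 + 8*I*sqrt(3))*(-577429) = -577429 - 4619432*I*sqrt(3)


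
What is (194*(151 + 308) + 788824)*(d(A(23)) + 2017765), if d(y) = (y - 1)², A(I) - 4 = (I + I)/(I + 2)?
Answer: 221419490647684/125 ≈ 1.7714e+12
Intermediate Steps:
A(I) = 4 + 2*I/(2 + I) (A(I) = 4 + (I + I)/(I + 2) = 4 + (2*I)/(2 + I) = 4 + 2*I/(2 + I))
d(y) = (-1 + y)²
(194*(151 + 308) + 788824)*(d(A(23)) + 2017765) = (194*(151 + 308) + 788824)*((-1 + 2*(4 + 3*23)/(2 + 23))² + 2017765) = (194*459 + 788824)*((-1 + 2*(4 + 69)/25)² + 2017765) = (89046 + 788824)*((-1 + 2*(1/25)*73)² + 2017765) = 877870*((-1 + 146/25)² + 2017765) = 877870*((121/25)² + 2017765) = 877870*(14641/625 + 2017765) = 877870*(1261117766/625) = 221419490647684/125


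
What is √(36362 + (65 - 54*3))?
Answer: √36265 ≈ 190.43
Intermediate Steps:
√(36362 + (65 - 54*3)) = √(36362 + (65 - 162)) = √(36362 - 97) = √36265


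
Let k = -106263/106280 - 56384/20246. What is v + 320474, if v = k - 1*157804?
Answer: 175008097868691/1075872440 ≈ 1.6267e+5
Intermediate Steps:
k = -4071946109/1075872440 (k = -106263*1/106280 - 56384*1/20246 = -106263/106280 - 28192/10123 = -4071946109/1075872440 ≈ -3.7848)
v = -169781046467869/1075872440 (v = -4071946109/1075872440 - 1*157804 = -4071946109/1075872440 - 157804 = -169781046467869/1075872440 ≈ -1.5781e+5)
v + 320474 = -169781046467869/1075872440 + 320474 = 175008097868691/1075872440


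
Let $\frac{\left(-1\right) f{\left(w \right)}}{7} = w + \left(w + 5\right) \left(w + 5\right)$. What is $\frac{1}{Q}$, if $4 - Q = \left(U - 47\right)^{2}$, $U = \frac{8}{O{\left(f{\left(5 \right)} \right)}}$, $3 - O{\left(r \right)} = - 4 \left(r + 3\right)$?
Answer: $- \frac{8555625}{18867352789} \approx -0.00045346$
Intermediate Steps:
$f{\left(w \right)} = - 7 w - 7 \left(5 + w\right)^{2}$ ($f{\left(w \right)} = - 7 \left(w + \left(w + 5\right) \left(w + 5\right)\right) = - 7 \left(w + \left(5 + w\right) \left(5 + w\right)\right) = - 7 \left(w + \left(5 + w\right)^{2}\right) = - 7 w - 7 \left(5 + w\right)^{2}$)
$O{\left(r \right)} = 15 + 4 r$ ($O{\left(r \right)} = 3 - - 4 \left(r + 3\right) = 3 - - 4 \left(3 + r\right) = 3 - \left(-12 - 4 r\right) = 3 + \left(12 + 4 r\right) = 15 + 4 r$)
$U = - \frac{8}{2925}$ ($U = \frac{8}{15 + 4 \left(\left(-7\right) 5 - 7 \left(5 + 5\right)^{2}\right)} = \frac{8}{15 + 4 \left(-35 - 7 \cdot 10^{2}\right)} = \frac{8}{15 + 4 \left(-35 - 700\right)} = \frac{8}{15 + 4 \left(-735\right)} = \frac{8}{15 - 2940} = \frac{8}{-2925} = 8 \left(- \frac{1}{2925}\right) = - \frac{8}{2925} \approx -0.002735$)
$Q = - \frac{18867352789}{8555625}$ ($Q = 4 - \left(- \frac{8}{2925} - 47\right)^{2} = 4 - \left(- \frac{137483}{2925}\right)^{2} = 4 - \frac{18901575289}{8555625} = - \frac{18867352789}{8555625} \approx -2205.3$)
$\frac{1}{Q} = \frac{1}{- \frac{18867352789}{8555625}} = - \frac{8555625}{18867352789}$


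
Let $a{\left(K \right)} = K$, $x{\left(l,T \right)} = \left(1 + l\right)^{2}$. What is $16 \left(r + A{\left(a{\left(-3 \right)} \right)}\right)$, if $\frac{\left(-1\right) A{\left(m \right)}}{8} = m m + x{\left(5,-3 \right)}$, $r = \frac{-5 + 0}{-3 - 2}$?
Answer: $-5744$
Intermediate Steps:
$r = 1$ ($r = - \frac{5}{-5} = \left(-5\right) \left(- \frac{1}{5}\right) = 1$)
$A{\left(m \right)} = -288 - 8 m^{2}$ ($A{\left(m \right)} = - 8 \left(m m + \left(1 + 5\right)^{2}\right) = - 8 \left(m^{2} + 6^{2}\right) = - 8 \left(m^{2} + 36\right) = - 8 \left(36 + m^{2}\right) = -288 - 8 m^{2}$)
$16 \left(r + A{\left(a{\left(-3 \right)} \right)}\right) = 16 \left(1 - \left(288 + 8 \left(-3\right)^{2}\right)\right) = 16 \left(1 - 360\right) = 16 \left(-359\right) = -5744$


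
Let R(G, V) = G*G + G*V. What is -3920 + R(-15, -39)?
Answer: -3110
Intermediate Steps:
R(G, V) = G² + G*V
-3920 + R(-15, -39) = -3920 - 15*(-15 - 39) = -3920 - 15*(-54) = -3920 + 810 = -3110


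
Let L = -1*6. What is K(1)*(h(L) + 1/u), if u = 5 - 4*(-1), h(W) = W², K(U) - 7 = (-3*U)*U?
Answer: 1300/9 ≈ 144.44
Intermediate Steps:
K(U) = 7 - 3*U² (K(U) = 7 + (-3*U)*U = 7 - 3*U²)
L = -6
u = 9 (u = 5 + 4 = 9)
K(1)*(h(L) + 1/u) = (7 - 3*1²)*((-6)² + 1/9) = (7 - 3*1)*(36 + ⅑) = (7 - 3)*(325/9) = 4*(325/9) = 1300/9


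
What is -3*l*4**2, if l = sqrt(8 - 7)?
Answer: -48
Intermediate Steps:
l = 1 (l = sqrt(1) = 1)
-3*l*4**2 = -3*1*4**2 = -3*16 = -48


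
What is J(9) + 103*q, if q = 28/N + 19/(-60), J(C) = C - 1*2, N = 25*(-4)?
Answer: -16337/300 ≈ -54.457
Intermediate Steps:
N = -100
J(C) = -2 + C (J(C) = C - 2 = -2 + C)
q = -179/300 (q = 28/(-100) + 19/(-60) = 28*(-1/100) + 19*(-1/60) = -7/25 - 19/60 = -179/300 ≈ -0.59667)
J(9) + 103*q = (-2 + 9) + 103*(-179/300) = 7 - 18437/300 = -16337/300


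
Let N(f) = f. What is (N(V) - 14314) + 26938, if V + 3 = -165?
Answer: 12456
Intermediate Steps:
V = -168 (V = -3 - 165 = -168)
(N(V) - 14314) + 26938 = (-168 - 14314) + 26938 = -14482 + 26938 = 12456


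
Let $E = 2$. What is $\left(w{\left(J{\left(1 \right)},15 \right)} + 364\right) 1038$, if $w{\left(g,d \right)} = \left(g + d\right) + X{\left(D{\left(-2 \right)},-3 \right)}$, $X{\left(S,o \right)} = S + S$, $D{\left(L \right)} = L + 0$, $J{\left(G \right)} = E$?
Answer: $391326$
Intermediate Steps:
$J{\left(G \right)} = 2$
$D{\left(L \right)} = L$
$X{\left(S,o \right)} = 2 S$
$w{\left(g,d \right)} = -4 + d + g$ ($w{\left(g,d \right)} = \left(g + d\right) + 2 \left(-2\right) = \left(d + g\right) - 4 = -4 + d + g$)
$\left(w{\left(J{\left(1 \right)},15 \right)} + 364\right) 1038 = \left(\left(-4 + 15 + 2\right) + 364\right) 1038 = \left(13 + 364\right) 1038 = 377 \cdot 1038 = 391326$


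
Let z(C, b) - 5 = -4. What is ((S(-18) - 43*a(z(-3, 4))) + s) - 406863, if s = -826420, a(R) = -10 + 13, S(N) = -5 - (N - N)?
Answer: -1233417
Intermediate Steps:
z(C, b) = 1 (z(C, b) = 5 - 4 = 1)
S(N) = -5 (S(N) = -5 - 1*0 = -5 + 0 = -5)
a(R) = 3
((S(-18) - 43*a(z(-3, 4))) + s) - 406863 = ((-5 - 43*3) - 826420) - 406863 = ((-5 - 129) - 826420) - 406863 = (-134 - 826420) - 406863 = -826554 - 406863 = -1233417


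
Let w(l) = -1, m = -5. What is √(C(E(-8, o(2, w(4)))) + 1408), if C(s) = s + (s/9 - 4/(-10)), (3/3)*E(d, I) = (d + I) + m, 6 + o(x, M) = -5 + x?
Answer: √311390/15 ≈ 37.202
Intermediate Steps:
o(x, M) = -11 + x (o(x, M) = -6 + (-5 + x) = -11 + x)
E(d, I) = -5 + I + d (E(d, I) = (d + I) - 5 = (I + d) - 5 = -5 + I + d)
C(s) = ⅖ + 10*s/9 (C(s) = s + (s*(⅑) - 4*(-⅒)) = s + (s/9 + ⅖) = s + (⅖ + s/9) = ⅖ + 10*s/9)
√(C(E(-8, o(2, w(4)))) + 1408) = √((⅖ + 10*(-5 + (-11 + 2) - 8)/9) + 1408) = √((⅖ + 10*(-5 - 9 - 8)/9) + 1408) = √((⅖ + (10/9)*(-22)) + 1408) = √((⅖ - 220/9) + 1408) = √(-1082/45 + 1408) = √(62278/45) = √311390/15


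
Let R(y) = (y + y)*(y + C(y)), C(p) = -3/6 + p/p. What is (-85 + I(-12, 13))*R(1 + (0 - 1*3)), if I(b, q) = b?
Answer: -582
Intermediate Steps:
C(p) = ½ (C(p) = -3*⅙ + 1 = -½ + 1 = ½)
R(y) = 2*y*(½ + y) (R(y) = (y + y)*(y + ½) = (2*y)*(½ + y) = 2*y*(½ + y))
(-85 + I(-12, 13))*R(1 + (0 - 1*3)) = (-85 - 12)*((1 + (0 - 1*3))*(1 + 2*(1 + (0 - 1*3)))) = -97*(1 + (0 - 3))*(1 + 2*(1 + (0 - 3))) = -97*(1 - 3)*(1 + 2*(1 - 3)) = -(-194)*(1 + 2*(-2)) = -(-194)*(1 - 4) = -(-194)*(-3) = -97*6 = -582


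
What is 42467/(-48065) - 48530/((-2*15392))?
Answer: 512645161/739816480 ≈ 0.69294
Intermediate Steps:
42467/(-48065) - 48530/((-2*15392)) = 42467*(-1/48065) - 48530/(-30784) = -42467/48065 - 48530*(-1/30784) = -42467/48065 + 24265/15392 = 512645161/739816480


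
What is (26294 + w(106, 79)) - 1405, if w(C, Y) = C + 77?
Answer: 25072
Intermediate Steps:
w(C, Y) = 77 + C
(26294 + w(106, 79)) - 1405 = (26294 + (77 + 106)) - 1405 = (26294 + 183) - 1405 = 26477 - 1405 = 25072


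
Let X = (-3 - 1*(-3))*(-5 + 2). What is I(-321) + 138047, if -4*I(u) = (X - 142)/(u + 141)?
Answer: 49696849/360 ≈ 1.3805e+5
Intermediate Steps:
X = 0 (X = (-3 + 3)*(-3) = 0*(-3) = 0)
I(u) = 71/(2*(141 + u)) (I(u) = -(0 - 142)/(4*(u + 141)) = -(-71)/(2*(141 + u)) = 71/(2*(141 + u)))
I(-321) + 138047 = 71/(2*(141 - 321)) + 138047 = (71/2)/(-180) + 138047 = (71/2)*(-1/180) + 138047 = -71/360 + 138047 = 49696849/360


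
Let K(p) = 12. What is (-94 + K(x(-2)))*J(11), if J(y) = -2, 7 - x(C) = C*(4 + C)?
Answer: 164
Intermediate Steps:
x(C) = 7 - C*(4 + C)
(-94 + K(x(-2)))*J(11) = (-94 + 12)*(-2) = -82*(-2) = 164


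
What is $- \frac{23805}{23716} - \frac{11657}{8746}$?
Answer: $- \frac{242327971}{103710068} \approx -2.3366$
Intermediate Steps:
$- \frac{23805}{23716} - \frac{11657}{8746} = - \frac{242327971}{103710068}$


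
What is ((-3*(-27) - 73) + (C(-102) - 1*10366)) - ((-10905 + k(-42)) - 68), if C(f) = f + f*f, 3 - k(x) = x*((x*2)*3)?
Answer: 21498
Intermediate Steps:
k(x) = 3 - 6*x**2 (k(x) = 3 - x*(x*2)*3 = 3 - x*(2*x)*3 = 3 - x*6*x = 3 - 6*x**2)
C(f) = f + f**2
((-3*(-27) - 73) + (C(-102) - 1*10366)) - ((-10905 + k(-42)) - 68) = ((-3*(-27) - 73) + (-102*(1 - 102) - 1*10366)) - ((-10905 + (3 - 6*(-42)**2)) - 68) = ((81 - 73) + (-102*(-101) - 10366)) - ((-10905 + (3 - 6*1764)) - 68) = (8 + (10302 - 10366)) - ((-10905 + (3 - 10584)) - 68) = (8 - 64) - ((-10905 - 10581) - 68) = -56 - (-21486 - 68) = -56 - 1*(-21554) = -56 + 21554 = 21498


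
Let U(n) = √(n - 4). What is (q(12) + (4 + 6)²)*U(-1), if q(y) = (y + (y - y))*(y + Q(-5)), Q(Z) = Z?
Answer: 184*I*√5 ≈ 411.44*I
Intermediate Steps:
q(y) = y*(-5 + y) (q(y) = (y + (y - y))*(y - 5) = (y + 0)*(-5 + y) = y*(-5 + y))
U(n) = √(-4 + n)
(q(12) + (4 + 6)²)*U(-1) = (12*(-5 + 12) + (4 + 6)²)*√(-4 - 1) = (12*7 + 10²)*√(-5) = (84 + 100)*(I*√5) = 184*(I*√5) = 184*I*√5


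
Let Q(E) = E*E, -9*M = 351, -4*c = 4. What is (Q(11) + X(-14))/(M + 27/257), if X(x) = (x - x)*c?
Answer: -31097/9996 ≈ -3.1109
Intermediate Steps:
c = -1 (c = -¼*4 = -1)
M = -39 (M = -⅑*351 = -39)
Q(E) = E²
X(x) = 0 (X(x) = (x - x)*(-1) = 0*(-1) = 0)
(Q(11) + X(-14))/(M + 27/257) = (11² + 0)/(-39 + 27/257) = (121 + 0)/(-39 + 27*(1/257)) = 121/(-39 + 27/257) = 121/(-9996/257) = 121*(-257/9996) = -31097/9996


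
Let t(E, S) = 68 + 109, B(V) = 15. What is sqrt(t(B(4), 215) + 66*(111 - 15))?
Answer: sqrt(6513) ≈ 80.703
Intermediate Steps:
t(E, S) = 177
sqrt(t(B(4), 215) + 66*(111 - 15)) = sqrt(177 + 66*(111 - 15)) = sqrt(177 + 66*96) = sqrt(177 + 6336) = sqrt(6513)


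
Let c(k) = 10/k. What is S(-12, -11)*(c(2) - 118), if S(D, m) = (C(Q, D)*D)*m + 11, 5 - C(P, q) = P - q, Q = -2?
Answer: 73337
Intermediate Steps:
C(P, q) = 5 + q - P (C(P, q) = 5 - (P - q) = 5 + (q - P) = 5 + q - P)
S(D, m) = 11 + D*m*(7 + D) (S(D, m) = ((5 + D - 1*(-2))*D)*m + 11 = ((5 + D + 2)*D)*m + 11 = ((7 + D)*D)*m + 11 = (D*(7 + D))*m + 11 = D*m*(7 + D) + 11 = 11 + D*m*(7 + D))
S(-12, -11)*(c(2) - 118) = (11 - 12*(-11)*(7 - 12))*(10/2 - 118) = (11 - 12*(-11)*(-5))*(10*(½) - 118) = (11 - 660)*(5 - 118) = -649*(-113) = 73337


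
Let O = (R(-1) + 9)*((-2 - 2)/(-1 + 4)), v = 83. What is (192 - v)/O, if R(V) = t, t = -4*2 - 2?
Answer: 327/4 ≈ 81.750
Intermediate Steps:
t = -10 (t = -8 - 2 = -10)
R(V) = -10
O = 4/3 (O = (-10 + 9)*((-2 - 2)/(-1 + 4)) = -(-4)/3 = -1*(-4/3) = 4/3 ≈ 1.3333)
(192 - v)/O = (192 - 1*83)/(4/3) = (192 - 83)*(3/4) = 109*(3/4) = 327/4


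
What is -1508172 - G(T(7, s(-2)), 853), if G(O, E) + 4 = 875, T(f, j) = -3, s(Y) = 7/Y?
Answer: -1509043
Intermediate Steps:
G(O, E) = 871 (G(O, E) = -4 + 875 = 871)
-1508172 - G(T(7, s(-2)), 853) = -1508172 - 1*871 = -1508172 - 871 = -1509043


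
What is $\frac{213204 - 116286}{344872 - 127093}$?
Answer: $\frac{32306}{72593} \approx 0.44503$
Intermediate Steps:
$\frac{213204 - 116286}{344872 - 127093} = \frac{96918}{217779} = 96918 \cdot \frac{1}{217779} = \frac{32306}{72593}$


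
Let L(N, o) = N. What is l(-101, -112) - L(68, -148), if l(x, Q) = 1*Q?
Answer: -180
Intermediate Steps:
l(x, Q) = Q
l(-101, -112) - L(68, -148) = -112 - 1*68 = -112 - 68 = -180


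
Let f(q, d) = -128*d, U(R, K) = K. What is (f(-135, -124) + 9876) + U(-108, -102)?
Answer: 25646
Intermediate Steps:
(f(-135, -124) + 9876) + U(-108, -102) = (-128*(-124) + 9876) - 102 = (15872 + 9876) - 102 = 25748 - 102 = 25646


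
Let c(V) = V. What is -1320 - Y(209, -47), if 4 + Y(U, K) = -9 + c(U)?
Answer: -1516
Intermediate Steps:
Y(U, K) = -13 + U (Y(U, K) = -4 + (-9 + U) = -13 + U)
-1320 - Y(209, -47) = -1320 - (-13 + 209) = -1320 - 1*196 = -1320 - 196 = -1516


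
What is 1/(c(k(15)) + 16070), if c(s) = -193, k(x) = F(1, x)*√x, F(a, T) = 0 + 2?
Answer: 1/15877 ≈ 6.2984e-5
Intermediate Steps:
F(a, T) = 2
k(x) = 2*√x
1/(c(k(15)) + 16070) = 1/(-193 + 16070) = 1/15877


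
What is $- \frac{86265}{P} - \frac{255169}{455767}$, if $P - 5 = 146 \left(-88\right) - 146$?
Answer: $\frac{36002350114}{5919957563} \approx 6.0815$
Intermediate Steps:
$P = -12989$ ($P = 5 + \left(146 \left(-88\right) - 146\right) = 5 - 12994 = -12989$)
$- \frac{86265}{P} - \frac{255169}{455767} = - \frac{86265}{-12989} - \frac{255169}{455767} = \left(-86265\right) \left(- \frac{1}{12989}\right) - \frac{255169}{455767} = \frac{86265}{12989} - \frac{255169}{455767} = \frac{36002350114}{5919957563}$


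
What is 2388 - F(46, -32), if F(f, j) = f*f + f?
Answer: 226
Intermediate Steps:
F(f, j) = f + f**2 (F(f, j) = f**2 + f = f + f**2)
2388 - F(46, -32) = 2388 - 46*(1 + 46) = 2388 - 46*47 = 2388 - 1*2162 = 2388 - 2162 = 226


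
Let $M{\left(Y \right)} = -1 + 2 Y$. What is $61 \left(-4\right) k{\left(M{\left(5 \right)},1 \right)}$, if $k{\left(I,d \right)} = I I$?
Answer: $-19764$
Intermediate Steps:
$k{\left(I,d \right)} = I^{2}$
$61 \left(-4\right) k{\left(M{\left(5 \right)},1 \right)} = 61 \left(-4\right) \left(-1 + 2 \cdot 5\right)^{2} = - 244 \left(-1 + 10\right)^{2} = - 244 \cdot 9^{2} = \left(-244\right) 81 = -19764$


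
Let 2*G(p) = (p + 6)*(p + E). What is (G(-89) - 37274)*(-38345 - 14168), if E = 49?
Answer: 1870197982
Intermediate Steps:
G(p) = (6 + p)*(49 + p)/2 (G(p) = ((p + 6)*(p + 49))/2 = ((6 + p)*(49 + p))/2 = (6 + p)*(49 + p)/2)
(G(-89) - 37274)*(-38345 - 14168) = ((147 + (½)*(-89)² + (55/2)*(-89)) - 37274)*(-38345 - 14168) = ((147 + (½)*7921 - 4895/2) - 37274)*(-52513) = ((147 + 7921/2 - 4895/2) - 37274)*(-52513) = (1660 - 37274)*(-52513) = -35614*(-52513) = 1870197982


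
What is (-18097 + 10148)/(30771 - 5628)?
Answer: -7949/25143 ≈ -0.31615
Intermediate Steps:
(-18097 + 10148)/(30771 - 5628) = -7949/25143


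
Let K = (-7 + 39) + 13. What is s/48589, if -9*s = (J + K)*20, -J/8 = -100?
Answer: -16900/437301 ≈ -0.038646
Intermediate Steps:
J = 800 (J = -8*(-100) = 800)
K = 45 (K = 32 + 13 = 45)
s = -16900/9 (s = -(800 + 45)*20/9 = -845*20/9 = -1/9*16900 = -16900/9 ≈ -1877.8)
s/48589 = -16900/9/48589 = -16900/9*1/48589 = -16900/437301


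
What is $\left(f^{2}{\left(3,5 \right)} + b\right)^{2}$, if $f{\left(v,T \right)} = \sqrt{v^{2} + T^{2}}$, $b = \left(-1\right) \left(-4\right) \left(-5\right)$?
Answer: $196$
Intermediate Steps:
$b = -20$ ($b = 4 \left(-5\right) = -20$)
$f{\left(v,T \right)} = \sqrt{T^{2} + v^{2}}$
$\left(f^{2}{\left(3,5 \right)} + b\right)^{2} = \left(\left(\sqrt{5^{2} + 3^{2}}\right)^{2} - 20\right)^{2} = \left(\left(\sqrt{25 + 9}\right)^{2} - 20\right)^{2} = \left(\left(\sqrt{34}\right)^{2} - 20\right)^{2} = \left(34 - 20\right)^{2} = 14^{2} = 196$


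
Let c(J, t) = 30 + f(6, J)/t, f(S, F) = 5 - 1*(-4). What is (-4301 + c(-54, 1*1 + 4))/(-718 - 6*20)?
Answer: 10673/2095 ≈ 5.0945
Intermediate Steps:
f(S, F) = 9 (f(S, F) = 5 + 4 = 9)
c(J, t) = 30 + 9/t
(-4301 + c(-54, 1*1 + 4))/(-718 - 6*20) = (-4301 + (30 + 9/(1*1 + 4)))/(-718 - 6*20) = (-4301 + (30 + 9/(1 + 4)))/(-718 - 120) = (-4301 + (30 + 9/5))/(-838) = (-4301 + (30 + 9*(1/5)))*(-1/838) = (-4301 + (30 + 9/5))*(-1/838) = (-4301 + 159/5)*(-1/838) = -21346/5*(-1/838) = 10673/2095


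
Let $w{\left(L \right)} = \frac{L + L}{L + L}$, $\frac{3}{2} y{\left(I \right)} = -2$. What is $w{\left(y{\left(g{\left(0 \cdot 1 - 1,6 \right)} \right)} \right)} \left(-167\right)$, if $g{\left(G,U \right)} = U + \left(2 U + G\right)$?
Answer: $-167$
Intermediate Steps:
$g{\left(G,U \right)} = G + 3 U$ ($g{\left(G,U \right)} = U + \left(G + 2 U\right) = G + 3 U$)
$y{\left(I \right)} = - \frac{4}{3}$ ($y{\left(I \right)} = \frac{2}{3} \left(-2\right) = - \frac{4}{3}$)
$w{\left(L \right)} = 1$ ($w{\left(L \right)} = \frac{2 L}{2 L} = 2 L \frac{1}{2 L} = 1$)
$w{\left(y{\left(g{\left(0 \cdot 1 - 1,6 \right)} \right)} \right)} \left(-167\right) = 1 \left(-167\right) = -167$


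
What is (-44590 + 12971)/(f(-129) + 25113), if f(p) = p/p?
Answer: -31619/25114 ≈ -1.2590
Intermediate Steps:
f(p) = 1
(-44590 + 12971)/(f(-129) + 25113) = (-44590 + 12971)/(1 + 25113) = -31619/25114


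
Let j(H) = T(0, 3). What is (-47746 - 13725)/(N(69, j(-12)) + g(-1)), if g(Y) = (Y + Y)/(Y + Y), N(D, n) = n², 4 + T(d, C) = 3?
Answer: -61471/2 ≈ -30736.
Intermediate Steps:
T(d, C) = -1 (T(d, C) = -4 + 3 = -1)
j(H) = -1
g(Y) = 1 (g(Y) = (2*Y)/((2*Y)) = (2*Y)*(1/(2*Y)) = 1)
(-47746 - 13725)/(N(69, j(-12)) + g(-1)) = (-47746 - 13725)/((-1)² + 1) = -61471/(1 + 1) = -61471/2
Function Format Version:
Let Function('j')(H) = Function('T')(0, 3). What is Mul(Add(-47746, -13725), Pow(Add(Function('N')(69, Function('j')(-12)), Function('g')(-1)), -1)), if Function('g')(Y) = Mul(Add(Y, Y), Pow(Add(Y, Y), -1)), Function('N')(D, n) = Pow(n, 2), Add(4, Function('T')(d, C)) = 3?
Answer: Rational(-61471, 2) ≈ -30736.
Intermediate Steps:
Function('T')(d, C) = -1 (Function('T')(d, C) = Add(-4, 3) = -1)
Function('j')(H) = -1
Function('g')(Y) = 1 (Function('g')(Y) = Mul(Mul(2, Y), Pow(Mul(2, Y), -1)) = Mul(Mul(2, Y), Mul(Rational(1, 2), Pow(Y, -1))) = 1)
Mul(Add(-47746, -13725), Pow(Add(Function('N')(69, Function('j')(-12)), Function('g')(-1)), -1)) = Mul(Add(-47746, -13725), Pow(Add(Pow(-1, 2), 1), -1)) = Mul(-61471, Pow(Add(1, 1), -1)) = Mul(-61471, Pow(2, -1)) = Mul(-61471, Rational(1, 2)) = Rational(-61471, 2)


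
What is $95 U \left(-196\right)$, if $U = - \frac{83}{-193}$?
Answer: $- \frac{1545460}{193} \approx -8007.6$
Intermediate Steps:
$U = \frac{83}{193}$ ($U = \left(-83\right) \left(- \frac{1}{193}\right) = \frac{83}{193} \approx 0.43005$)
$95 U \left(-196\right) = 95 \cdot \frac{83}{193} \left(-196\right) = \frac{7885}{193} \left(-196\right) = - \frac{1545460}{193}$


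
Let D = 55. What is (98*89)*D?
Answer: 479710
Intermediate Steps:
(98*89)*D = (98*89)*55 = 8722*55 = 479710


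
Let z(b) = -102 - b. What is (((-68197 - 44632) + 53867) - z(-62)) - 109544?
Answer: -168466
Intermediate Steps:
(((-68197 - 44632) + 53867) - z(-62)) - 109544 = (((-68197 - 44632) + 53867) - (-102 - 1*(-62))) - 109544 = ((-112829 + 53867) - (-102 + 62)) - 109544 = (-58962 - 1*(-40)) - 109544 = (-58962 + 40) - 109544 = -58922 - 109544 = -168466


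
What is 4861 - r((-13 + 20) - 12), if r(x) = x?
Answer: 4866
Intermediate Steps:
4861 - r((-13 + 20) - 12) = 4861 - ((-13 + 20) - 12) = 4861 - (7 - 12) = 4861 - 1*(-5) = 4861 + 5 = 4866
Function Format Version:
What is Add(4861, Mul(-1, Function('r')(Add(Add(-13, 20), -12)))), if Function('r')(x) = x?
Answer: 4866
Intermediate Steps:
Add(4861, Mul(-1, Function('r')(Add(Add(-13, 20), -12)))) = Add(4861, Mul(-1, Add(Add(-13, 20), -12))) = Add(4861, Mul(-1, Add(7, -12))) = Add(4861, Mul(-1, -5)) = Add(4861, 5) = 4866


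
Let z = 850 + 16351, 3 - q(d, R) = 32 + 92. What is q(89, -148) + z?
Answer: 17080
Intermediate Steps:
q(d, R) = -121 (q(d, R) = 3 - (32 + 92) = 3 - 1*124 = 3 - 124 = -121)
z = 17201
q(89, -148) + z = -121 + 17201 = 17080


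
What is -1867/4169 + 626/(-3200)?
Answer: -4292097/6670400 ≈ -0.64345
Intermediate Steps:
-1867/4169 + 626/(-3200) = -1867*1/4169 + 626*(-1/3200) = -1867/4169 - 313/1600 = -4292097/6670400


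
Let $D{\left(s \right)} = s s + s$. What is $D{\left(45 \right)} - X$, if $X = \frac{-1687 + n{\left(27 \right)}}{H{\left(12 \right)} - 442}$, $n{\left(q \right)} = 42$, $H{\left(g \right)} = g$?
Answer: $\frac{177691}{86} \approx 2066.2$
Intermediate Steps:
$D{\left(s \right)} = s + s^{2}$ ($D{\left(s \right)} = s^{2} + s = s + s^{2}$)
$X = \frac{329}{86}$ ($X = \frac{-1687 + 42}{12 - 442} = - \frac{1645}{-430} = \left(-1645\right) \left(- \frac{1}{430}\right) = \frac{329}{86} \approx 3.8256$)
$D{\left(45 \right)} - X = 45 \left(1 + 45\right) - \frac{329}{86} = 45 \cdot 46 - \frac{329}{86} = 2070 - \frac{329}{86} = \frac{177691}{86}$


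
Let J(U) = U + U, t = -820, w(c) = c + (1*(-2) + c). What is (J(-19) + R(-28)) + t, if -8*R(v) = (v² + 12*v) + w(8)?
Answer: -3663/4 ≈ -915.75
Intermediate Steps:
w(c) = -2 + 2*c (w(c) = c + (-2 + c) = -2 + 2*c)
R(v) = -7/4 - 3*v/2 - v²/8 (R(v) = -((v² + 12*v) + (-2 + 2*8))/8 = -((v² + 12*v) + (-2 + 16))/8 = -((v² + 12*v) + 14)/8 = -(14 + v² + 12*v)/8 = -7/4 - 3*v/2 - v²/8)
J(U) = 2*U
(J(-19) + R(-28)) + t = (2*(-19) + (-7/4 - 3/2*(-28) - ⅛*(-28)²)) - 820 = (-38 + (-7/4 + 42 - ⅛*784)) - 820 = (-38 + (-7/4 + 42 - 98)) - 820 = (-38 - 231/4) - 820 = -383/4 - 820 = -3663/4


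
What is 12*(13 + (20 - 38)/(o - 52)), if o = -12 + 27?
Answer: 5988/37 ≈ 161.84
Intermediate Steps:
o = 15
12*(13 + (20 - 38)/(o - 52)) = 12*(13 + (20 - 38)/(15 - 52)) = 12*(13 - 18/(-37)) = 12*(13 - 18*(-1/37)) = 12*(13 + 18/37) = 12*(499/37) = 5988/37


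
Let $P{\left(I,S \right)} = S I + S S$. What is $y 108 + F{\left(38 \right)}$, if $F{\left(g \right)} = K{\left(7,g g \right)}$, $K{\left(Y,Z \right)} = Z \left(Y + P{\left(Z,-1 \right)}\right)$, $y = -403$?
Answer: $-2117108$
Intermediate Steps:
$P{\left(I,S \right)} = S^{2} + I S$ ($P{\left(I,S \right)} = I S + S^{2} = S^{2} + I S$)
$K{\left(Y,Z \right)} = Z \left(1 + Y - Z\right)$ ($K{\left(Y,Z \right)} = Z \left(Y - \left(Z - 1\right)\right) = Z \left(Y - \left(-1 + Z\right)\right) = Z \left(1 + Y - Z\right)$)
$F{\left(g \right)} = g^{2} \left(8 - g^{2}\right)$ ($F{\left(g \right)} = g g \left(1 + 7 - g g\right) = g^{2} \left(1 + 7 - g^{2}\right) = g^{2} \left(8 - g^{2}\right)$)
$y 108 + F{\left(38 \right)} = \left(-403\right) 108 + 38^{2} \left(8 - 38^{2}\right) = -43524 + 1444 \left(8 - 1444\right) = -43524 + 1444 \left(-1436\right) = -43524 - 2073584 = -2117108$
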